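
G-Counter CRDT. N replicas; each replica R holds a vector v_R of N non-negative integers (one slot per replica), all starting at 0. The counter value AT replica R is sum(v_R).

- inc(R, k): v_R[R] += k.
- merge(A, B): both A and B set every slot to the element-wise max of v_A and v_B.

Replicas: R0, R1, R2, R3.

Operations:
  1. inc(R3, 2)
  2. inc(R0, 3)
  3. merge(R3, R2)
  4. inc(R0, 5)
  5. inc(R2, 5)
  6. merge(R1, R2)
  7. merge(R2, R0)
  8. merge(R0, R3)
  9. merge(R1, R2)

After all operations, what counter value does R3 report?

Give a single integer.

Op 1: inc R3 by 2 -> R3=(0,0,0,2) value=2
Op 2: inc R0 by 3 -> R0=(3,0,0,0) value=3
Op 3: merge R3<->R2 -> R3=(0,0,0,2) R2=(0,0,0,2)
Op 4: inc R0 by 5 -> R0=(8,0,0,0) value=8
Op 5: inc R2 by 5 -> R2=(0,0,5,2) value=7
Op 6: merge R1<->R2 -> R1=(0,0,5,2) R2=(0,0,5,2)
Op 7: merge R2<->R0 -> R2=(8,0,5,2) R0=(8,0,5,2)
Op 8: merge R0<->R3 -> R0=(8,0,5,2) R3=(8,0,5,2)
Op 9: merge R1<->R2 -> R1=(8,0,5,2) R2=(8,0,5,2)

Answer: 15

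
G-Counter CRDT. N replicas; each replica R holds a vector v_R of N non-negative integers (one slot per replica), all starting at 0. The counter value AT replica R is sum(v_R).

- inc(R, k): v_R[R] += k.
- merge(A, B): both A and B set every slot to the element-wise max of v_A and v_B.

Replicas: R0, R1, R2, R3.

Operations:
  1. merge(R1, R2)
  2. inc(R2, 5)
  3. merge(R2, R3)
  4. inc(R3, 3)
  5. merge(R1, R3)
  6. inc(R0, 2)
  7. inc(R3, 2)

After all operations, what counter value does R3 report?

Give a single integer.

Op 1: merge R1<->R2 -> R1=(0,0,0,0) R2=(0,0,0,0)
Op 2: inc R2 by 5 -> R2=(0,0,5,0) value=5
Op 3: merge R2<->R3 -> R2=(0,0,5,0) R3=(0,0,5,0)
Op 4: inc R3 by 3 -> R3=(0,0,5,3) value=8
Op 5: merge R1<->R3 -> R1=(0,0,5,3) R3=(0,0,5,3)
Op 6: inc R0 by 2 -> R0=(2,0,0,0) value=2
Op 7: inc R3 by 2 -> R3=(0,0,5,5) value=10

Answer: 10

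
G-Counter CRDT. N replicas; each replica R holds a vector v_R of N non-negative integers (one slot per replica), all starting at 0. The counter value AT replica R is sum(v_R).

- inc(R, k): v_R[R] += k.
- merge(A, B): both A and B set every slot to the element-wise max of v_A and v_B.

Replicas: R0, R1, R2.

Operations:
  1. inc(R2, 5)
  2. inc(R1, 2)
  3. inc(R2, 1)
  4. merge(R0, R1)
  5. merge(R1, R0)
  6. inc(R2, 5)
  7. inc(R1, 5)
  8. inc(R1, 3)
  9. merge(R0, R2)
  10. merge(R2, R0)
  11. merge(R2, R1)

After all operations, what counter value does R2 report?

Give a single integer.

Answer: 21

Derivation:
Op 1: inc R2 by 5 -> R2=(0,0,5) value=5
Op 2: inc R1 by 2 -> R1=(0,2,0) value=2
Op 3: inc R2 by 1 -> R2=(0,0,6) value=6
Op 4: merge R0<->R1 -> R0=(0,2,0) R1=(0,2,0)
Op 5: merge R1<->R0 -> R1=(0,2,0) R0=(0,2,0)
Op 6: inc R2 by 5 -> R2=(0,0,11) value=11
Op 7: inc R1 by 5 -> R1=(0,7,0) value=7
Op 8: inc R1 by 3 -> R1=(0,10,0) value=10
Op 9: merge R0<->R2 -> R0=(0,2,11) R2=(0,2,11)
Op 10: merge R2<->R0 -> R2=(0,2,11) R0=(0,2,11)
Op 11: merge R2<->R1 -> R2=(0,10,11) R1=(0,10,11)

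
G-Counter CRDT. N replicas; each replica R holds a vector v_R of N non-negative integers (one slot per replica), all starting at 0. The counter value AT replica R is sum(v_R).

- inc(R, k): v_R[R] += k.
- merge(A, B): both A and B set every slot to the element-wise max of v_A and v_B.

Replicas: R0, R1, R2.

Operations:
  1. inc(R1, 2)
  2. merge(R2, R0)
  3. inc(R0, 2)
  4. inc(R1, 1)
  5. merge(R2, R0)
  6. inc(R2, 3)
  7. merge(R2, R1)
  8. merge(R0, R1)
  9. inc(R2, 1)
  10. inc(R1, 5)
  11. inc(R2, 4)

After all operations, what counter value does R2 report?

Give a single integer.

Op 1: inc R1 by 2 -> R1=(0,2,0) value=2
Op 2: merge R2<->R0 -> R2=(0,0,0) R0=(0,0,0)
Op 3: inc R0 by 2 -> R0=(2,0,0) value=2
Op 4: inc R1 by 1 -> R1=(0,3,0) value=3
Op 5: merge R2<->R0 -> R2=(2,0,0) R0=(2,0,0)
Op 6: inc R2 by 3 -> R2=(2,0,3) value=5
Op 7: merge R2<->R1 -> R2=(2,3,3) R1=(2,3,3)
Op 8: merge R0<->R1 -> R0=(2,3,3) R1=(2,3,3)
Op 9: inc R2 by 1 -> R2=(2,3,4) value=9
Op 10: inc R1 by 5 -> R1=(2,8,3) value=13
Op 11: inc R2 by 4 -> R2=(2,3,8) value=13

Answer: 13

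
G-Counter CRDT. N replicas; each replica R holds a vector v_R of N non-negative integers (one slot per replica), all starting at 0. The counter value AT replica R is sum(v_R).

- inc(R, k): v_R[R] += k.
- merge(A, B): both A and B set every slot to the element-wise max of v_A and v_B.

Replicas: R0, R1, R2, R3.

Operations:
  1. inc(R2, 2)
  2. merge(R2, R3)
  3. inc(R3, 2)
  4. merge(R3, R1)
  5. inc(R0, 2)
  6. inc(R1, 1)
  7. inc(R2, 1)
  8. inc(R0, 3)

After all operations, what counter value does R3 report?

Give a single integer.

Op 1: inc R2 by 2 -> R2=(0,0,2,0) value=2
Op 2: merge R2<->R3 -> R2=(0,0,2,0) R3=(0,0,2,0)
Op 3: inc R3 by 2 -> R3=(0,0,2,2) value=4
Op 4: merge R3<->R1 -> R3=(0,0,2,2) R1=(0,0,2,2)
Op 5: inc R0 by 2 -> R0=(2,0,0,0) value=2
Op 6: inc R1 by 1 -> R1=(0,1,2,2) value=5
Op 7: inc R2 by 1 -> R2=(0,0,3,0) value=3
Op 8: inc R0 by 3 -> R0=(5,0,0,0) value=5

Answer: 4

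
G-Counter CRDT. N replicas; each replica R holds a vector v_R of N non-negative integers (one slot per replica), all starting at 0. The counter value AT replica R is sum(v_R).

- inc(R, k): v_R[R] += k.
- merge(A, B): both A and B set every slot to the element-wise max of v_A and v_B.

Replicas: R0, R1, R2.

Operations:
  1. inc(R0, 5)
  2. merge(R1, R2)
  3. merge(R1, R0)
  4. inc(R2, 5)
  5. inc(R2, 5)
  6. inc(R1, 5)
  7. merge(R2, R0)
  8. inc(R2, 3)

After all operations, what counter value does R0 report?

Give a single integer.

Op 1: inc R0 by 5 -> R0=(5,0,0) value=5
Op 2: merge R1<->R2 -> R1=(0,0,0) R2=(0,0,0)
Op 3: merge R1<->R0 -> R1=(5,0,0) R0=(5,0,0)
Op 4: inc R2 by 5 -> R2=(0,0,5) value=5
Op 5: inc R2 by 5 -> R2=(0,0,10) value=10
Op 6: inc R1 by 5 -> R1=(5,5,0) value=10
Op 7: merge R2<->R0 -> R2=(5,0,10) R0=(5,0,10)
Op 8: inc R2 by 3 -> R2=(5,0,13) value=18

Answer: 15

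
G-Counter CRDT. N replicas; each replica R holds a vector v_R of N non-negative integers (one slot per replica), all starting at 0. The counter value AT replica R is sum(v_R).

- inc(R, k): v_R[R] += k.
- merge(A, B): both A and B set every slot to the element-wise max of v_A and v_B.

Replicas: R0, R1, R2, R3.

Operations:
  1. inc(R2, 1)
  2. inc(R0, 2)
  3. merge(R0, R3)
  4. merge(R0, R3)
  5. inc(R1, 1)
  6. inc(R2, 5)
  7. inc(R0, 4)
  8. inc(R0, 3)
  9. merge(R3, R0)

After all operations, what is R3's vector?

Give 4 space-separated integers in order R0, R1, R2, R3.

Answer: 9 0 0 0

Derivation:
Op 1: inc R2 by 1 -> R2=(0,0,1,0) value=1
Op 2: inc R0 by 2 -> R0=(2,0,0,0) value=2
Op 3: merge R0<->R3 -> R0=(2,0,0,0) R3=(2,0,0,0)
Op 4: merge R0<->R3 -> R0=(2,0,0,0) R3=(2,0,0,0)
Op 5: inc R1 by 1 -> R1=(0,1,0,0) value=1
Op 6: inc R2 by 5 -> R2=(0,0,6,0) value=6
Op 7: inc R0 by 4 -> R0=(6,0,0,0) value=6
Op 8: inc R0 by 3 -> R0=(9,0,0,0) value=9
Op 9: merge R3<->R0 -> R3=(9,0,0,0) R0=(9,0,0,0)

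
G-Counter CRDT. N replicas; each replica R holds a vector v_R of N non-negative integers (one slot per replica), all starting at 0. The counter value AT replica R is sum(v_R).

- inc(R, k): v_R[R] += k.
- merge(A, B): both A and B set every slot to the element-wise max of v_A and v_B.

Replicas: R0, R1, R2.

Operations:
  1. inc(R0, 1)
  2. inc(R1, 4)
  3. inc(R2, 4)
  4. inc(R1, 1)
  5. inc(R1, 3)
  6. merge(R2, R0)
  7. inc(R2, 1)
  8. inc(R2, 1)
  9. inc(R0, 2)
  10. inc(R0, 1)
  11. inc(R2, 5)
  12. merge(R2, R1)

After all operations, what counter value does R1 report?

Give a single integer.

Answer: 20

Derivation:
Op 1: inc R0 by 1 -> R0=(1,0,0) value=1
Op 2: inc R1 by 4 -> R1=(0,4,0) value=4
Op 3: inc R2 by 4 -> R2=(0,0,4) value=4
Op 4: inc R1 by 1 -> R1=(0,5,0) value=5
Op 5: inc R1 by 3 -> R1=(0,8,0) value=8
Op 6: merge R2<->R0 -> R2=(1,0,4) R0=(1,0,4)
Op 7: inc R2 by 1 -> R2=(1,0,5) value=6
Op 8: inc R2 by 1 -> R2=(1,0,6) value=7
Op 9: inc R0 by 2 -> R0=(3,0,4) value=7
Op 10: inc R0 by 1 -> R0=(4,0,4) value=8
Op 11: inc R2 by 5 -> R2=(1,0,11) value=12
Op 12: merge R2<->R1 -> R2=(1,8,11) R1=(1,8,11)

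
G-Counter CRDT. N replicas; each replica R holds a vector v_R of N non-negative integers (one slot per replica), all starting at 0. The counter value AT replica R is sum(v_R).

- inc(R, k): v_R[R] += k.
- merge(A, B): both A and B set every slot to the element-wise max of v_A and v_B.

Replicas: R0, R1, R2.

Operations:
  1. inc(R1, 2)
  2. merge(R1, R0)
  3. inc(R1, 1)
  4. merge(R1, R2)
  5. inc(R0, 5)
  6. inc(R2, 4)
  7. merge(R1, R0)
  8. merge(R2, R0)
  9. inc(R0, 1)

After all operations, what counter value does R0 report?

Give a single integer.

Op 1: inc R1 by 2 -> R1=(0,2,0) value=2
Op 2: merge R1<->R0 -> R1=(0,2,0) R0=(0,2,0)
Op 3: inc R1 by 1 -> R1=(0,3,0) value=3
Op 4: merge R1<->R2 -> R1=(0,3,0) R2=(0,3,0)
Op 5: inc R0 by 5 -> R0=(5,2,0) value=7
Op 6: inc R2 by 4 -> R2=(0,3,4) value=7
Op 7: merge R1<->R0 -> R1=(5,3,0) R0=(5,3,0)
Op 8: merge R2<->R0 -> R2=(5,3,4) R0=(5,3,4)
Op 9: inc R0 by 1 -> R0=(6,3,4) value=13

Answer: 13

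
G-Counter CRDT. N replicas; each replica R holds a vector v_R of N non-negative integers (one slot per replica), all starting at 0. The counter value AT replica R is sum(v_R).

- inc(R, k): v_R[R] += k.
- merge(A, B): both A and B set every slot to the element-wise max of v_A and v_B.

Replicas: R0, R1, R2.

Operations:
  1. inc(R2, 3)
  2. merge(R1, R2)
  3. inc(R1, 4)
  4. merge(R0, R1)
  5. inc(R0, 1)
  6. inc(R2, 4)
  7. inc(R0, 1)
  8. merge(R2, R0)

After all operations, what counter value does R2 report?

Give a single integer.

Op 1: inc R2 by 3 -> R2=(0,0,3) value=3
Op 2: merge R1<->R2 -> R1=(0,0,3) R2=(0,0,3)
Op 3: inc R1 by 4 -> R1=(0,4,3) value=7
Op 4: merge R0<->R1 -> R0=(0,4,3) R1=(0,4,3)
Op 5: inc R0 by 1 -> R0=(1,4,3) value=8
Op 6: inc R2 by 4 -> R2=(0,0,7) value=7
Op 7: inc R0 by 1 -> R0=(2,4,3) value=9
Op 8: merge R2<->R0 -> R2=(2,4,7) R0=(2,4,7)

Answer: 13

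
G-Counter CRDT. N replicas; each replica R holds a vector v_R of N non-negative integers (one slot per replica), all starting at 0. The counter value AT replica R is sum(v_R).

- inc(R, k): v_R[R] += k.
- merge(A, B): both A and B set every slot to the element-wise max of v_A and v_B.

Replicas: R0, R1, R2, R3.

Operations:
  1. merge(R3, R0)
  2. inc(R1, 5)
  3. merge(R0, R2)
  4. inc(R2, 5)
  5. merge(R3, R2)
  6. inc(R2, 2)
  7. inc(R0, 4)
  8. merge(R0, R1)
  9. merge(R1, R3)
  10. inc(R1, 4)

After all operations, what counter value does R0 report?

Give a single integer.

Op 1: merge R3<->R0 -> R3=(0,0,0,0) R0=(0,0,0,0)
Op 2: inc R1 by 5 -> R1=(0,5,0,0) value=5
Op 3: merge R0<->R2 -> R0=(0,0,0,0) R2=(0,0,0,0)
Op 4: inc R2 by 5 -> R2=(0,0,5,0) value=5
Op 5: merge R3<->R2 -> R3=(0,0,5,0) R2=(0,0,5,0)
Op 6: inc R2 by 2 -> R2=(0,0,7,0) value=7
Op 7: inc R0 by 4 -> R0=(4,0,0,0) value=4
Op 8: merge R0<->R1 -> R0=(4,5,0,0) R1=(4,5,0,0)
Op 9: merge R1<->R3 -> R1=(4,5,5,0) R3=(4,5,5,0)
Op 10: inc R1 by 4 -> R1=(4,9,5,0) value=18

Answer: 9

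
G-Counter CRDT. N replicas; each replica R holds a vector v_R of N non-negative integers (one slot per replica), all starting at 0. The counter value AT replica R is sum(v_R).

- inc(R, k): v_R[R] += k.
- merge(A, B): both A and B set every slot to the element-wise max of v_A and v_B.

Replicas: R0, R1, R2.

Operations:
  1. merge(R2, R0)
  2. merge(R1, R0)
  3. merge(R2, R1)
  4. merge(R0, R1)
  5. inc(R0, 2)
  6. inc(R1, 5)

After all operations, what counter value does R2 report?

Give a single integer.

Op 1: merge R2<->R0 -> R2=(0,0,0) R0=(0,0,0)
Op 2: merge R1<->R0 -> R1=(0,0,0) R0=(0,0,0)
Op 3: merge R2<->R1 -> R2=(0,0,0) R1=(0,0,0)
Op 4: merge R0<->R1 -> R0=(0,0,0) R1=(0,0,0)
Op 5: inc R0 by 2 -> R0=(2,0,0) value=2
Op 6: inc R1 by 5 -> R1=(0,5,0) value=5

Answer: 0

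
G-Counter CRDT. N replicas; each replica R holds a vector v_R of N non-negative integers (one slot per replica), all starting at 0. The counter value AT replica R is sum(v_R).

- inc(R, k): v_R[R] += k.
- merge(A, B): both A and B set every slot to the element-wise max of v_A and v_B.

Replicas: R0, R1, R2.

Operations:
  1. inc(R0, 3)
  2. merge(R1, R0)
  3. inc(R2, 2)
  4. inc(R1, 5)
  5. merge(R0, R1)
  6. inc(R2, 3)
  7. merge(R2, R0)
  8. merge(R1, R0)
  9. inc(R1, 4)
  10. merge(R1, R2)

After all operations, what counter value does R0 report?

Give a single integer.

Op 1: inc R0 by 3 -> R0=(3,0,0) value=3
Op 2: merge R1<->R0 -> R1=(3,0,0) R0=(3,0,0)
Op 3: inc R2 by 2 -> R2=(0,0,2) value=2
Op 4: inc R1 by 5 -> R1=(3,5,0) value=8
Op 5: merge R0<->R1 -> R0=(3,5,0) R1=(3,5,0)
Op 6: inc R2 by 3 -> R2=(0,0,5) value=5
Op 7: merge R2<->R0 -> R2=(3,5,5) R0=(3,5,5)
Op 8: merge R1<->R0 -> R1=(3,5,5) R0=(3,5,5)
Op 9: inc R1 by 4 -> R1=(3,9,5) value=17
Op 10: merge R1<->R2 -> R1=(3,9,5) R2=(3,9,5)

Answer: 13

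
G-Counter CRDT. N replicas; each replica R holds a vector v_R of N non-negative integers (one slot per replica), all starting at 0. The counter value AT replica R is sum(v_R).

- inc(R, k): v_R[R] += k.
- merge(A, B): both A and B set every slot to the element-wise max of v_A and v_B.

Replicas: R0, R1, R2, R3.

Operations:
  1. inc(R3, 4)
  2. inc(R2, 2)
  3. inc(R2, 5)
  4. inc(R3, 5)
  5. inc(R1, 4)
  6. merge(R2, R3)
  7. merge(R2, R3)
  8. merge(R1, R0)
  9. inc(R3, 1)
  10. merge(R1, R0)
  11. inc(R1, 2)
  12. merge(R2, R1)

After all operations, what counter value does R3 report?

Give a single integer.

Op 1: inc R3 by 4 -> R3=(0,0,0,4) value=4
Op 2: inc R2 by 2 -> R2=(0,0,2,0) value=2
Op 3: inc R2 by 5 -> R2=(0,0,7,0) value=7
Op 4: inc R3 by 5 -> R3=(0,0,0,9) value=9
Op 5: inc R1 by 4 -> R1=(0,4,0,0) value=4
Op 6: merge R2<->R3 -> R2=(0,0,7,9) R3=(0,0,7,9)
Op 7: merge R2<->R3 -> R2=(0,0,7,9) R3=(0,0,7,9)
Op 8: merge R1<->R0 -> R1=(0,4,0,0) R0=(0,4,0,0)
Op 9: inc R3 by 1 -> R3=(0,0,7,10) value=17
Op 10: merge R1<->R0 -> R1=(0,4,0,0) R0=(0,4,0,0)
Op 11: inc R1 by 2 -> R1=(0,6,0,0) value=6
Op 12: merge R2<->R1 -> R2=(0,6,7,9) R1=(0,6,7,9)

Answer: 17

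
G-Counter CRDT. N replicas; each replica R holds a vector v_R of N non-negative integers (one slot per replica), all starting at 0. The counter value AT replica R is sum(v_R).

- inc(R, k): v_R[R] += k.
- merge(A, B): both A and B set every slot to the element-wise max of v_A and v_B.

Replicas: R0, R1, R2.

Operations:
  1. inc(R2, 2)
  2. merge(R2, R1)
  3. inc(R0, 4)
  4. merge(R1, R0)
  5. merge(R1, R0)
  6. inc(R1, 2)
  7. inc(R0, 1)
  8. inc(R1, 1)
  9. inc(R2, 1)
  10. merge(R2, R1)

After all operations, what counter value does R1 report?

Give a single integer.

Answer: 10

Derivation:
Op 1: inc R2 by 2 -> R2=(0,0,2) value=2
Op 2: merge R2<->R1 -> R2=(0,0,2) R1=(0,0,2)
Op 3: inc R0 by 4 -> R0=(4,0,0) value=4
Op 4: merge R1<->R0 -> R1=(4,0,2) R0=(4,0,2)
Op 5: merge R1<->R0 -> R1=(4,0,2) R0=(4,0,2)
Op 6: inc R1 by 2 -> R1=(4,2,2) value=8
Op 7: inc R0 by 1 -> R0=(5,0,2) value=7
Op 8: inc R1 by 1 -> R1=(4,3,2) value=9
Op 9: inc R2 by 1 -> R2=(0,0,3) value=3
Op 10: merge R2<->R1 -> R2=(4,3,3) R1=(4,3,3)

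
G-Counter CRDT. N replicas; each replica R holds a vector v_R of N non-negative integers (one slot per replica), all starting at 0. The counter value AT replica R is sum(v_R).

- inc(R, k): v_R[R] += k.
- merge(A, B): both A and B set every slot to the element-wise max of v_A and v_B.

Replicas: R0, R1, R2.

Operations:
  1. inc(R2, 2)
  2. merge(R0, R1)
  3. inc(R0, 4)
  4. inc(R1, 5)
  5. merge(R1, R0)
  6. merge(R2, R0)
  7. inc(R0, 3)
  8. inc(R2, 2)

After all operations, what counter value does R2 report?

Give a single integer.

Answer: 13

Derivation:
Op 1: inc R2 by 2 -> R2=(0,0,2) value=2
Op 2: merge R0<->R1 -> R0=(0,0,0) R1=(0,0,0)
Op 3: inc R0 by 4 -> R0=(4,0,0) value=4
Op 4: inc R1 by 5 -> R1=(0,5,0) value=5
Op 5: merge R1<->R0 -> R1=(4,5,0) R0=(4,5,0)
Op 6: merge R2<->R0 -> R2=(4,5,2) R0=(4,5,2)
Op 7: inc R0 by 3 -> R0=(7,5,2) value=14
Op 8: inc R2 by 2 -> R2=(4,5,4) value=13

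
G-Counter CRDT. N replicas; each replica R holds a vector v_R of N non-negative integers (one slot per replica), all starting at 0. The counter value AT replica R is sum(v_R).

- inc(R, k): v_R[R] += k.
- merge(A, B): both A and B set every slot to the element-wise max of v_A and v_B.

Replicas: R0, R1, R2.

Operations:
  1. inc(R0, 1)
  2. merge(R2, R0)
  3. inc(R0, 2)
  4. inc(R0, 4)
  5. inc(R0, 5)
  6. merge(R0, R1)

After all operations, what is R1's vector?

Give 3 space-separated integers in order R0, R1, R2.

Answer: 12 0 0

Derivation:
Op 1: inc R0 by 1 -> R0=(1,0,0) value=1
Op 2: merge R2<->R0 -> R2=(1,0,0) R0=(1,0,0)
Op 3: inc R0 by 2 -> R0=(3,0,0) value=3
Op 4: inc R0 by 4 -> R0=(7,0,0) value=7
Op 5: inc R0 by 5 -> R0=(12,0,0) value=12
Op 6: merge R0<->R1 -> R0=(12,0,0) R1=(12,0,0)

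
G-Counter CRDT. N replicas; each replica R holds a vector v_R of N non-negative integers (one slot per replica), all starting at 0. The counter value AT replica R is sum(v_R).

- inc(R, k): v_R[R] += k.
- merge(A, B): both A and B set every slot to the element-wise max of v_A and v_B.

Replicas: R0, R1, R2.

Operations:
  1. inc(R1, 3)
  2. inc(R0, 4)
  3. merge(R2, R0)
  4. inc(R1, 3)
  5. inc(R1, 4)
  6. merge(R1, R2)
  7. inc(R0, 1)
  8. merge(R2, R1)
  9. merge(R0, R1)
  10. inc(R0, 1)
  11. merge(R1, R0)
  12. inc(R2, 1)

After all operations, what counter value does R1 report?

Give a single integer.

Answer: 16

Derivation:
Op 1: inc R1 by 3 -> R1=(0,3,0) value=3
Op 2: inc R0 by 4 -> R0=(4,0,0) value=4
Op 3: merge R2<->R0 -> R2=(4,0,0) R0=(4,0,0)
Op 4: inc R1 by 3 -> R1=(0,6,0) value=6
Op 5: inc R1 by 4 -> R1=(0,10,0) value=10
Op 6: merge R1<->R2 -> R1=(4,10,0) R2=(4,10,0)
Op 7: inc R0 by 1 -> R0=(5,0,0) value=5
Op 8: merge R2<->R1 -> R2=(4,10,0) R1=(4,10,0)
Op 9: merge R0<->R1 -> R0=(5,10,0) R1=(5,10,0)
Op 10: inc R0 by 1 -> R0=(6,10,0) value=16
Op 11: merge R1<->R0 -> R1=(6,10,0) R0=(6,10,0)
Op 12: inc R2 by 1 -> R2=(4,10,1) value=15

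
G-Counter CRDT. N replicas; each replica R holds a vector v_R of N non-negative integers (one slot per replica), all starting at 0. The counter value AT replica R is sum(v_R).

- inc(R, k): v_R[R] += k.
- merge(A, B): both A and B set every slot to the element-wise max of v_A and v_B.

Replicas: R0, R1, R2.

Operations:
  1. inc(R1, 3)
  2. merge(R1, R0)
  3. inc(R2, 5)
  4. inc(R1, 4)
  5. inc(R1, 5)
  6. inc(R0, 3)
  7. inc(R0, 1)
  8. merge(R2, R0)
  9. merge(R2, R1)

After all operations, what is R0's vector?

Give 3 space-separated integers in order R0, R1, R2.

Answer: 4 3 5

Derivation:
Op 1: inc R1 by 3 -> R1=(0,3,0) value=3
Op 2: merge R1<->R0 -> R1=(0,3,0) R0=(0,3,0)
Op 3: inc R2 by 5 -> R2=(0,0,5) value=5
Op 4: inc R1 by 4 -> R1=(0,7,0) value=7
Op 5: inc R1 by 5 -> R1=(0,12,0) value=12
Op 6: inc R0 by 3 -> R0=(3,3,0) value=6
Op 7: inc R0 by 1 -> R0=(4,3,0) value=7
Op 8: merge R2<->R0 -> R2=(4,3,5) R0=(4,3,5)
Op 9: merge R2<->R1 -> R2=(4,12,5) R1=(4,12,5)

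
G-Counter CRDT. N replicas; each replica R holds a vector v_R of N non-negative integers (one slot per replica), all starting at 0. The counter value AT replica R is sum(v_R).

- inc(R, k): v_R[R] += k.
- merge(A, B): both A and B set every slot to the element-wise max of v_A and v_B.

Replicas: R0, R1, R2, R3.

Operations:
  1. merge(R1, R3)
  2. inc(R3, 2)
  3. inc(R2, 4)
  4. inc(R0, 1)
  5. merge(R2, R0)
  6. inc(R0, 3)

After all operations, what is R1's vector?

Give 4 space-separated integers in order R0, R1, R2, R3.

Op 1: merge R1<->R3 -> R1=(0,0,0,0) R3=(0,0,0,0)
Op 2: inc R3 by 2 -> R3=(0,0,0,2) value=2
Op 3: inc R2 by 4 -> R2=(0,0,4,0) value=4
Op 4: inc R0 by 1 -> R0=(1,0,0,0) value=1
Op 5: merge R2<->R0 -> R2=(1,0,4,0) R0=(1,0,4,0)
Op 6: inc R0 by 3 -> R0=(4,0,4,0) value=8

Answer: 0 0 0 0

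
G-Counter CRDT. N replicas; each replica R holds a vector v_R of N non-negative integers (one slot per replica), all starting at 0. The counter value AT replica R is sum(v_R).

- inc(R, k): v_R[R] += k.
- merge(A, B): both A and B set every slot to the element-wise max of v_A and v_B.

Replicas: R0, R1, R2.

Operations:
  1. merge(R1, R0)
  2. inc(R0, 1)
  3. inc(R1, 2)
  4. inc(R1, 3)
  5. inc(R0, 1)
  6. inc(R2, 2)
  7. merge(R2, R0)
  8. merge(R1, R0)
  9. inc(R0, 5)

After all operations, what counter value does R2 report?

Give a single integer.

Op 1: merge R1<->R0 -> R1=(0,0,0) R0=(0,0,0)
Op 2: inc R0 by 1 -> R0=(1,0,0) value=1
Op 3: inc R1 by 2 -> R1=(0,2,0) value=2
Op 4: inc R1 by 3 -> R1=(0,5,0) value=5
Op 5: inc R0 by 1 -> R0=(2,0,0) value=2
Op 6: inc R2 by 2 -> R2=(0,0,2) value=2
Op 7: merge R2<->R0 -> R2=(2,0,2) R0=(2,0,2)
Op 8: merge R1<->R0 -> R1=(2,5,2) R0=(2,5,2)
Op 9: inc R0 by 5 -> R0=(7,5,2) value=14

Answer: 4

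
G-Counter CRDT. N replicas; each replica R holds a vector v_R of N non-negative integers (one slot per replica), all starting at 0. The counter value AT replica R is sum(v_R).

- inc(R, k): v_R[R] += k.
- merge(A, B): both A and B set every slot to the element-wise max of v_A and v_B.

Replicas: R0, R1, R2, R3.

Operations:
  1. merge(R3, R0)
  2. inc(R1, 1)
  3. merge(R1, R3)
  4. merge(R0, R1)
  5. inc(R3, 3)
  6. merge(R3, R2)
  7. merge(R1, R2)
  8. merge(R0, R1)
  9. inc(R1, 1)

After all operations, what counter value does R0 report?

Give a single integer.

Op 1: merge R3<->R0 -> R3=(0,0,0,0) R0=(0,0,0,0)
Op 2: inc R1 by 1 -> R1=(0,1,0,0) value=1
Op 3: merge R1<->R3 -> R1=(0,1,0,0) R3=(0,1,0,0)
Op 4: merge R0<->R1 -> R0=(0,1,0,0) R1=(0,1,0,0)
Op 5: inc R3 by 3 -> R3=(0,1,0,3) value=4
Op 6: merge R3<->R2 -> R3=(0,1,0,3) R2=(0,1,0,3)
Op 7: merge R1<->R2 -> R1=(0,1,0,3) R2=(0,1,0,3)
Op 8: merge R0<->R1 -> R0=(0,1,0,3) R1=(0,1,0,3)
Op 9: inc R1 by 1 -> R1=(0,2,0,3) value=5

Answer: 4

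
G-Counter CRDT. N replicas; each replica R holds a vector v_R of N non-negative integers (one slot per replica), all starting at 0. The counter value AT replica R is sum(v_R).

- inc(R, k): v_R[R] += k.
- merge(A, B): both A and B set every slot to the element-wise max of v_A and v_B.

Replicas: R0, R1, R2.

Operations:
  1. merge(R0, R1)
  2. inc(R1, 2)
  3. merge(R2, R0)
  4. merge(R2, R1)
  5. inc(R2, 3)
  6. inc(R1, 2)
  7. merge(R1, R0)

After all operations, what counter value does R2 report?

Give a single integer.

Answer: 5

Derivation:
Op 1: merge R0<->R1 -> R0=(0,0,0) R1=(0,0,0)
Op 2: inc R1 by 2 -> R1=(0,2,0) value=2
Op 3: merge R2<->R0 -> R2=(0,0,0) R0=(0,0,0)
Op 4: merge R2<->R1 -> R2=(0,2,0) R1=(0,2,0)
Op 5: inc R2 by 3 -> R2=(0,2,3) value=5
Op 6: inc R1 by 2 -> R1=(0,4,0) value=4
Op 7: merge R1<->R0 -> R1=(0,4,0) R0=(0,4,0)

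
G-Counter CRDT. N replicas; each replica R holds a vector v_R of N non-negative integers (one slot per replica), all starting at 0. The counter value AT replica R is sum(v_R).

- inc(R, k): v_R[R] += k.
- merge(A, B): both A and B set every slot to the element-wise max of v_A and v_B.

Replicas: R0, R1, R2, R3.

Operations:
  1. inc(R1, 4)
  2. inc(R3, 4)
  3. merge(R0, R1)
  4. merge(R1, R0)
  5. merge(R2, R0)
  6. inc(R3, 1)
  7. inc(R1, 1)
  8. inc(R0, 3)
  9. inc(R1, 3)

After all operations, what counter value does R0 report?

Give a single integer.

Op 1: inc R1 by 4 -> R1=(0,4,0,0) value=4
Op 2: inc R3 by 4 -> R3=(0,0,0,4) value=4
Op 3: merge R0<->R1 -> R0=(0,4,0,0) R1=(0,4,0,0)
Op 4: merge R1<->R0 -> R1=(0,4,0,0) R0=(0,4,0,0)
Op 5: merge R2<->R0 -> R2=(0,4,0,0) R0=(0,4,0,0)
Op 6: inc R3 by 1 -> R3=(0,0,0,5) value=5
Op 7: inc R1 by 1 -> R1=(0,5,0,0) value=5
Op 8: inc R0 by 3 -> R0=(3,4,0,0) value=7
Op 9: inc R1 by 3 -> R1=(0,8,0,0) value=8

Answer: 7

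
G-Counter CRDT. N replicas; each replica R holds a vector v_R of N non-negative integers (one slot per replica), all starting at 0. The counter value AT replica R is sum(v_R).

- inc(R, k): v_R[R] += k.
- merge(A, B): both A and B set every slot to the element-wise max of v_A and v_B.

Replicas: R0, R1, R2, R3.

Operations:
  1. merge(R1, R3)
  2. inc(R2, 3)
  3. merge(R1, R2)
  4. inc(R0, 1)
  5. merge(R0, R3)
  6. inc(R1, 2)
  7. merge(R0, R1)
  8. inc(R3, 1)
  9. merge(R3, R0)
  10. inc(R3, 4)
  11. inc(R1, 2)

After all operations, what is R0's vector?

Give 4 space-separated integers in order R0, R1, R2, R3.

Op 1: merge R1<->R3 -> R1=(0,0,0,0) R3=(0,0,0,0)
Op 2: inc R2 by 3 -> R2=(0,0,3,0) value=3
Op 3: merge R1<->R2 -> R1=(0,0,3,0) R2=(0,0,3,0)
Op 4: inc R0 by 1 -> R0=(1,0,0,0) value=1
Op 5: merge R0<->R3 -> R0=(1,0,0,0) R3=(1,0,0,0)
Op 6: inc R1 by 2 -> R1=(0,2,3,0) value=5
Op 7: merge R0<->R1 -> R0=(1,2,3,0) R1=(1,2,3,0)
Op 8: inc R3 by 1 -> R3=(1,0,0,1) value=2
Op 9: merge R3<->R0 -> R3=(1,2,3,1) R0=(1,2,3,1)
Op 10: inc R3 by 4 -> R3=(1,2,3,5) value=11
Op 11: inc R1 by 2 -> R1=(1,4,3,0) value=8

Answer: 1 2 3 1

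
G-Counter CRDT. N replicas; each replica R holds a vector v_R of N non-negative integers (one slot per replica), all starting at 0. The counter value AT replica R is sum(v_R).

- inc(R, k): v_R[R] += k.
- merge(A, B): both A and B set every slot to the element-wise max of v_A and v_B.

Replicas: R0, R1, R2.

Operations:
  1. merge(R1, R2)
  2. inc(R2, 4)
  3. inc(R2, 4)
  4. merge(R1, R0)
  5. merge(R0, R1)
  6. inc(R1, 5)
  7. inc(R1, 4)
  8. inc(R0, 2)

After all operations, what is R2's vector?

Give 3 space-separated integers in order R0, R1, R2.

Op 1: merge R1<->R2 -> R1=(0,0,0) R2=(0,0,0)
Op 2: inc R2 by 4 -> R2=(0,0,4) value=4
Op 3: inc R2 by 4 -> R2=(0,0,8) value=8
Op 4: merge R1<->R0 -> R1=(0,0,0) R0=(0,0,0)
Op 5: merge R0<->R1 -> R0=(0,0,0) R1=(0,0,0)
Op 6: inc R1 by 5 -> R1=(0,5,0) value=5
Op 7: inc R1 by 4 -> R1=(0,9,0) value=9
Op 8: inc R0 by 2 -> R0=(2,0,0) value=2

Answer: 0 0 8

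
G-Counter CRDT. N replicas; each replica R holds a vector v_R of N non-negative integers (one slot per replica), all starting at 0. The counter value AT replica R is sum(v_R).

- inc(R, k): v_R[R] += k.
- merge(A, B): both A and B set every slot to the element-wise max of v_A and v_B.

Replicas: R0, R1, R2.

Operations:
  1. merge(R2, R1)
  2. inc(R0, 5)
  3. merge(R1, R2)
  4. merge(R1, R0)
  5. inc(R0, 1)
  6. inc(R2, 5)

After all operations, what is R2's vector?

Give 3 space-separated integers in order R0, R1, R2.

Answer: 0 0 5

Derivation:
Op 1: merge R2<->R1 -> R2=(0,0,0) R1=(0,0,0)
Op 2: inc R0 by 5 -> R0=(5,0,0) value=5
Op 3: merge R1<->R2 -> R1=(0,0,0) R2=(0,0,0)
Op 4: merge R1<->R0 -> R1=(5,0,0) R0=(5,0,0)
Op 5: inc R0 by 1 -> R0=(6,0,0) value=6
Op 6: inc R2 by 5 -> R2=(0,0,5) value=5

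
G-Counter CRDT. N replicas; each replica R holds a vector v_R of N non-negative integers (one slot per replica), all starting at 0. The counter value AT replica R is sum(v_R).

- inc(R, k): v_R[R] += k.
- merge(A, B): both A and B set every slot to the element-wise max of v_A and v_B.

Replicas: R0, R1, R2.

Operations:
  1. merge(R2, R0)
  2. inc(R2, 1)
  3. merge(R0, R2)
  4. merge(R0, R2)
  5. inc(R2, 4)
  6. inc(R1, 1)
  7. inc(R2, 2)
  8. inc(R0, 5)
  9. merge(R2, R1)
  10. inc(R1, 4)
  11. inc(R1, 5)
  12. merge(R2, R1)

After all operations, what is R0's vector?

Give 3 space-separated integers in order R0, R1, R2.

Answer: 5 0 1

Derivation:
Op 1: merge R2<->R0 -> R2=(0,0,0) R0=(0,0,0)
Op 2: inc R2 by 1 -> R2=(0,0,1) value=1
Op 3: merge R0<->R2 -> R0=(0,0,1) R2=(0,0,1)
Op 4: merge R0<->R2 -> R0=(0,0,1) R2=(0,0,1)
Op 5: inc R2 by 4 -> R2=(0,0,5) value=5
Op 6: inc R1 by 1 -> R1=(0,1,0) value=1
Op 7: inc R2 by 2 -> R2=(0,0,7) value=7
Op 8: inc R0 by 5 -> R0=(5,0,1) value=6
Op 9: merge R2<->R1 -> R2=(0,1,7) R1=(0,1,7)
Op 10: inc R1 by 4 -> R1=(0,5,7) value=12
Op 11: inc R1 by 5 -> R1=(0,10,7) value=17
Op 12: merge R2<->R1 -> R2=(0,10,7) R1=(0,10,7)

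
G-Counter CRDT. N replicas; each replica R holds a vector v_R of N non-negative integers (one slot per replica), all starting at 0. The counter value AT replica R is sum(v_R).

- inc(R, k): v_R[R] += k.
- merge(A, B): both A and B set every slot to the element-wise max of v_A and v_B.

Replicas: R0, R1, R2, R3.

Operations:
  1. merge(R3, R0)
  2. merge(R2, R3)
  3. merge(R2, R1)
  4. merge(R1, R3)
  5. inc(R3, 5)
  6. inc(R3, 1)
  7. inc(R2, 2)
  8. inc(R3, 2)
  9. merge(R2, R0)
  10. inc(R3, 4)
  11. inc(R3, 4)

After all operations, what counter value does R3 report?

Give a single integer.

Op 1: merge R3<->R0 -> R3=(0,0,0,0) R0=(0,0,0,0)
Op 2: merge R2<->R3 -> R2=(0,0,0,0) R3=(0,0,0,0)
Op 3: merge R2<->R1 -> R2=(0,0,0,0) R1=(0,0,0,0)
Op 4: merge R1<->R3 -> R1=(0,0,0,0) R3=(0,0,0,0)
Op 5: inc R3 by 5 -> R3=(0,0,0,5) value=5
Op 6: inc R3 by 1 -> R3=(0,0,0,6) value=6
Op 7: inc R2 by 2 -> R2=(0,0,2,0) value=2
Op 8: inc R3 by 2 -> R3=(0,0,0,8) value=8
Op 9: merge R2<->R0 -> R2=(0,0,2,0) R0=(0,0,2,0)
Op 10: inc R3 by 4 -> R3=(0,0,0,12) value=12
Op 11: inc R3 by 4 -> R3=(0,0,0,16) value=16

Answer: 16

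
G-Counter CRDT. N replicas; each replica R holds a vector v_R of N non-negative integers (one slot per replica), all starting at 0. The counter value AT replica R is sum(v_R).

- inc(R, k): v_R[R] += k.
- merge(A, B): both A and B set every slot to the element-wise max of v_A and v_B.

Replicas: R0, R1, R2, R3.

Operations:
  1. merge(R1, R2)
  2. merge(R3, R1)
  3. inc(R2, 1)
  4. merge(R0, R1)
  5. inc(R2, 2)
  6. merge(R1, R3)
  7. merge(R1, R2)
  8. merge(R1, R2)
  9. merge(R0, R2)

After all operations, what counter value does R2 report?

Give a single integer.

Op 1: merge R1<->R2 -> R1=(0,0,0,0) R2=(0,0,0,0)
Op 2: merge R3<->R1 -> R3=(0,0,0,0) R1=(0,0,0,0)
Op 3: inc R2 by 1 -> R2=(0,0,1,0) value=1
Op 4: merge R0<->R1 -> R0=(0,0,0,0) R1=(0,0,0,0)
Op 5: inc R2 by 2 -> R2=(0,0,3,0) value=3
Op 6: merge R1<->R3 -> R1=(0,0,0,0) R3=(0,0,0,0)
Op 7: merge R1<->R2 -> R1=(0,0,3,0) R2=(0,0,3,0)
Op 8: merge R1<->R2 -> R1=(0,0,3,0) R2=(0,0,3,0)
Op 9: merge R0<->R2 -> R0=(0,0,3,0) R2=(0,0,3,0)

Answer: 3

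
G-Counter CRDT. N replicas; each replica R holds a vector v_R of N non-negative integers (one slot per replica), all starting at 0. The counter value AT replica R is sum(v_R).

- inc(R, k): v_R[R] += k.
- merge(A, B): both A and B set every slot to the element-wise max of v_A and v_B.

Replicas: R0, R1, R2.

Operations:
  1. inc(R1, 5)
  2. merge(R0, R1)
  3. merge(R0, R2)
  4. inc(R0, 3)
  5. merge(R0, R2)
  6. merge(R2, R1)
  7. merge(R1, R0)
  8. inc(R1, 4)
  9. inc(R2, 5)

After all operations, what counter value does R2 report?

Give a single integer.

Answer: 13

Derivation:
Op 1: inc R1 by 5 -> R1=(0,5,0) value=5
Op 2: merge R0<->R1 -> R0=(0,5,0) R1=(0,5,0)
Op 3: merge R0<->R2 -> R0=(0,5,0) R2=(0,5,0)
Op 4: inc R0 by 3 -> R0=(3,5,0) value=8
Op 5: merge R0<->R2 -> R0=(3,5,0) R2=(3,5,0)
Op 6: merge R2<->R1 -> R2=(3,5,0) R1=(3,5,0)
Op 7: merge R1<->R0 -> R1=(3,5,0) R0=(3,5,0)
Op 8: inc R1 by 4 -> R1=(3,9,0) value=12
Op 9: inc R2 by 5 -> R2=(3,5,5) value=13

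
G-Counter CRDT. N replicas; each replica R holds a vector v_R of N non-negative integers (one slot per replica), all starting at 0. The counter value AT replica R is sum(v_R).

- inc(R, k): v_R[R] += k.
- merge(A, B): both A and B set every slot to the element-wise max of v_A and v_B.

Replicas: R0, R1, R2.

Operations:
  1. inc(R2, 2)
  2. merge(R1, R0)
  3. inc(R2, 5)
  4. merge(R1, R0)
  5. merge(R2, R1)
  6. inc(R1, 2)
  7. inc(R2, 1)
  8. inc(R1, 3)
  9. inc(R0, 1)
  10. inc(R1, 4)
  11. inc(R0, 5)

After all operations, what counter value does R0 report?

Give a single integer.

Answer: 6

Derivation:
Op 1: inc R2 by 2 -> R2=(0,0,2) value=2
Op 2: merge R1<->R0 -> R1=(0,0,0) R0=(0,0,0)
Op 3: inc R2 by 5 -> R2=(0,0,7) value=7
Op 4: merge R1<->R0 -> R1=(0,0,0) R0=(0,0,0)
Op 5: merge R2<->R1 -> R2=(0,0,7) R1=(0,0,7)
Op 6: inc R1 by 2 -> R1=(0,2,7) value=9
Op 7: inc R2 by 1 -> R2=(0,0,8) value=8
Op 8: inc R1 by 3 -> R1=(0,5,7) value=12
Op 9: inc R0 by 1 -> R0=(1,0,0) value=1
Op 10: inc R1 by 4 -> R1=(0,9,7) value=16
Op 11: inc R0 by 5 -> R0=(6,0,0) value=6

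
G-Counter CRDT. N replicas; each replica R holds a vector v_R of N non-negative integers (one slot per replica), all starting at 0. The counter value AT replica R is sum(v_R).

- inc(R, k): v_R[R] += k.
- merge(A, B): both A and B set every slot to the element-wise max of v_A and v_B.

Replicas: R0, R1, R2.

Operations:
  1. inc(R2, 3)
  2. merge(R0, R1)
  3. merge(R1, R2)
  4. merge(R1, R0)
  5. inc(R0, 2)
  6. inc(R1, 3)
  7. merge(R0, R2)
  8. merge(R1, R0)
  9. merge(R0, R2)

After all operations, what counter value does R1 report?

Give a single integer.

Op 1: inc R2 by 3 -> R2=(0,0,3) value=3
Op 2: merge R0<->R1 -> R0=(0,0,0) R1=(0,0,0)
Op 3: merge R1<->R2 -> R1=(0,0,3) R2=(0,0,3)
Op 4: merge R1<->R0 -> R1=(0,0,3) R0=(0,0,3)
Op 5: inc R0 by 2 -> R0=(2,0,3) value=5
Op 6: inc R1 by 3 -> R1=(0,3,3) value=6
Op 7: merge R0<->R2 -> R0=(2,0,3) R2=(2,0,3)
Op 8: merge R1<->R0 -> R1=(2,3,3) R0=(2,3,3)
Op 9: merge R0<->R2 -> R0=(2,3,3) R2=(2,3,3)

Answer: 8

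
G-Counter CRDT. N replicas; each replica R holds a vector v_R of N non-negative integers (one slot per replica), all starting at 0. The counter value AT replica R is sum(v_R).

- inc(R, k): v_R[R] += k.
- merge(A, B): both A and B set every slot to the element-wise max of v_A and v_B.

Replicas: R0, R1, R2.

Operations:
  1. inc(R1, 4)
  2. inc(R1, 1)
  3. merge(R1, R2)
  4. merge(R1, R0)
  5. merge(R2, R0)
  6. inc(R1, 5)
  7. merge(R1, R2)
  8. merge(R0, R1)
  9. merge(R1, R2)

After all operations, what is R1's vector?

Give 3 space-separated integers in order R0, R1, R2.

Op 1: inc R1 by 4 -> R1=(0,4,0) value=4
Op 2: inc R1 by 1 -> R1=(0,5,0) value=5
Op 3: merge R1<->R2 -> R1=(0,5,0) R2=(0,5,0)
Op 4: merge R1<->R0 -> R1=(0,5,0) R0=(0,5,0)
Op 5: merge R2<->R0 -> R2=(0,5,0) R0=(0,5,0)
Op 6: inc R1 by 5 -> R1=(0,10,0) value=10
Op 7: merge R1<->R2 -> R1=(0,10,0) R2=(0,10,0)
Op 8: merge R0<->R1 -> R0=(0,10,0) R1=(0,10,0)
Op 9: merge R1<->R2 -> R1=(0,10,0) R2=(0,10,0)

Answer: 0 10 0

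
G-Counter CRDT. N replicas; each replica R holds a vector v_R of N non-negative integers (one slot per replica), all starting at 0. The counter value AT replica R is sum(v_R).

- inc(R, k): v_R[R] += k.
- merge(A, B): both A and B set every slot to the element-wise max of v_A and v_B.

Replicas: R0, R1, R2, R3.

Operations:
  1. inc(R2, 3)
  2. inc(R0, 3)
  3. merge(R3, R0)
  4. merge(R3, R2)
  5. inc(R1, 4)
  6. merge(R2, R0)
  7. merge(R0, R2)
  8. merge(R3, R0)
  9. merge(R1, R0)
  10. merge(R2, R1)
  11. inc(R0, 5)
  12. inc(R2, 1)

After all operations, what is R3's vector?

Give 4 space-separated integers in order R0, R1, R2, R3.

Answer: 3 0 3 0

Derivation:
Op 1: inc R2 by 3 -> R2=(0,0,3,0) value=3
Op 2: inc R0 by 3 -> R0=(3,0,0,0) value=3
Op 3: merge R3<->R0 -> R3=(3,0,0,0) R0=(3,0,0,0)
Op 4: merge R3<->R2 -> R3=(3,0,3,0) R2=(3,0,3,0)
Op 5: inc R1 by 4 -> R1=(0,4,0,0) value=4
Op 6: merge R2<->R0 -> R2=(3,0,3,0) R0=(3,0,3,0)
Op 7: merge R0<->R2 -> R0=(3,0,3,0) R2=(3,0,3,0)
Op 8: merge R3<->R0 -> R3=(3,0,3,0) R0=(3,0,3,0)
Op 9: merge R1<->R0 -> R1=(3,4,3,0) R0=(3,4,3,0)
Op 10: merge R2<->R1 -> R2=(3,4,3,0) R1=(3,4,3,0)
Op 11: inc R0 by 5 -> R0=(8,4,3,0) value=15
Op 12: inc R2 by 1 -> R2=(3,4,4,0) value=11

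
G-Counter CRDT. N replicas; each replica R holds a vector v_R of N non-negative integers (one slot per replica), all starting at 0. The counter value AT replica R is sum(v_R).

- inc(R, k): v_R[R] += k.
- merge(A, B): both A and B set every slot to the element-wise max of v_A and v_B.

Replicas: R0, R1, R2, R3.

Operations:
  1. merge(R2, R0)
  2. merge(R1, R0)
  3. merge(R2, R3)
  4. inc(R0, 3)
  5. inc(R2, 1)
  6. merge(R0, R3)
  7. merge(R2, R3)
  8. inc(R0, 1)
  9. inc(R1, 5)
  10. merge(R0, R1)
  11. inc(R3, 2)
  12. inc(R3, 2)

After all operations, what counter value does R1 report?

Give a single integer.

Op 1: merge R2<->R0 -> R2=(0,0,0,0) R0=(0,0,0,0)
Op 2: merge R1<->R0 -> R1=(0,0,0,0) R0=(0,0,0,0)
Op 3: merge R2<->R3 -> R2=(0,0,0,0) R3=(0,0,0,0)
Op 4: inc R0 by 3 -> R0=(3,0,0,0) value=3
Op 5: inc R2 by 1 -> R2=(0,0,1,0) value=1
Op 6: merge R0<->R3 -> R0=(3,0,0,0) R3=(3,0,0,0)
Op 7: merge R2<->R3 -> R2=(3,0,1,0) R3=(3,0,1,0)
Op 8: inc R0 by 1 -> R0=(4,0,0,0) value=4
Op 9: inc R1 by 5 -> R1=(0,5,0,0) value=5
Op 10: merge R0<->R1 -> R0=(4,5,0,0) R1=(4,5,0,0)
Op 11: inc R3 by 2 -> R3=(3,0,1,2) value=6
Op 12: inc R3 by 2 -> R3=(3,0,1,4) value=8

Answer: 9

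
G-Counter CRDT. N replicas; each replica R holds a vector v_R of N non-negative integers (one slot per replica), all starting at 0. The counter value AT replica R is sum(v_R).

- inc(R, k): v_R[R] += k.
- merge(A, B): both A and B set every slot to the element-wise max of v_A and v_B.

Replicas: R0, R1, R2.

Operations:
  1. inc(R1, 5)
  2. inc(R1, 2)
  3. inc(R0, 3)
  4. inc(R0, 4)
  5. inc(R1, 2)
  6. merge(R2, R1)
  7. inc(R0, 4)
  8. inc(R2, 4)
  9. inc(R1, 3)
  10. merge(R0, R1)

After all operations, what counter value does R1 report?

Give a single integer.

Answer: 23

Derivation:
Op 1: inc R1 by 5 -> R1=(0,5,0) value=5
Op 2: inc R1 by 2 -> R1=(0,7,0) value=7
Op 3: inc R0 by 3 -> R0=(3,0,0) value=3
Op 4: inc R0 by 4 -> R0=(7,0,0) value=7
Op 5: inc R1 by 2 -> R1=(0,9,0) value=9
Op 6: merge R2<->R1 -> R2=(0,9,0) R1=(0,9,0)
Op 7: inc R0 by 4 -> R0=(11,0,0) value=11
Op 8: inc R2 by 4 -> R2=(0,9,4) value=13
Op 9: inc R1 by 3 -> R1=(0,12,0) value=12
Op 10: merge R0<->R1 -> R0=(11,12,0) R1=(11,12,0)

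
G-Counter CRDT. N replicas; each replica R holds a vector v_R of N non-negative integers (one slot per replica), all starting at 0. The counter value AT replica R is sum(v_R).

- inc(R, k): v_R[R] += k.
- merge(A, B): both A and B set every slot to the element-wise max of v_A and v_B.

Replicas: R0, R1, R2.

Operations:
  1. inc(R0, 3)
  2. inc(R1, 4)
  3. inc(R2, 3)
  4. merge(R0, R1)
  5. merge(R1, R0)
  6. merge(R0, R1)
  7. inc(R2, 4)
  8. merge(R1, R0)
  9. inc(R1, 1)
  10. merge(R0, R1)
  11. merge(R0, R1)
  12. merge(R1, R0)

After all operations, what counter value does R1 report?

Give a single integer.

Op 1: inc R0 by 3 -> R0=(3,0,0) value=3
Op 2: inc R1 by 4 -> R1=(0,4,0) value=4
Op 3: inc R2 by 3 -> R2=(0,0,3) value=3
Op 4: merge R0<->R1 -> R0=(3,4,0) R1=(3,4,0)
Op 5: merge R1<->R0 -> R1=(3,4,0) R0=(3,4,0)
Op 6: merge R0<->R1 -> R0=(3,4,0) R1=(3,4,0)
Op 7: inc R2 by 4 -> R2=(0,0,7) value=7
Op 8: merge R1<->R0 -> R1=(3,4,0) R0=(3,4,0)
Op 9: inc R1 by 1 -> R1=(3,5,0) value=8
Op 10: merge R0<->R1 -> R0=(3,5,0) R1=(3,5,0)
Op 11: merge R0<->R1 -> R0=(3,5,0) R1=(3,5,0)
Op 12: merge R1<->R0 -> R1=(3,5,0) R0=(3,5,0)

Answer: 8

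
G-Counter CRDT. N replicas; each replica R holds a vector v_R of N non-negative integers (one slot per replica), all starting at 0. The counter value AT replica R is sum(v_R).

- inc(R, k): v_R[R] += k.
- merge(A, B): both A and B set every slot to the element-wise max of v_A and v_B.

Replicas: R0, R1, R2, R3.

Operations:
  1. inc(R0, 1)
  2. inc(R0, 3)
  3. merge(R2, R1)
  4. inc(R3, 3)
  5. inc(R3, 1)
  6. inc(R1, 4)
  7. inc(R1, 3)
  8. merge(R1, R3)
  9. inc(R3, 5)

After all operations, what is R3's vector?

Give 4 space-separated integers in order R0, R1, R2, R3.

Op 1: inc R0 by 1 -> R0=(1,0,0,0) value=1
Op 2: inc R0 by 3 -> R0=(4,0,0,0) value=4
Op 3: merge R2<->R1 -> R2=(0,0,0,0) R1=(0,0,0,0)
Op 4: inc R3 by 3 -> R3=(0,0,0,3) value=3
Op 5: inc R3 by 1 -> R3=(0,0,0,4) value=4
Op 6: inc R1 by 4 -> R1=(0,4,0,0) value=4
Op 7: inc R1 by 3 -> R1=(0,7,0,0) value=7
Op 8: merge R1<->R3 -> R1=(0,7,0,4) R3=(0,7,0,4)
Op 9: inc R3 by 5 -> R3=(0,7,0,9) value=16

Answer: 0 7 0 9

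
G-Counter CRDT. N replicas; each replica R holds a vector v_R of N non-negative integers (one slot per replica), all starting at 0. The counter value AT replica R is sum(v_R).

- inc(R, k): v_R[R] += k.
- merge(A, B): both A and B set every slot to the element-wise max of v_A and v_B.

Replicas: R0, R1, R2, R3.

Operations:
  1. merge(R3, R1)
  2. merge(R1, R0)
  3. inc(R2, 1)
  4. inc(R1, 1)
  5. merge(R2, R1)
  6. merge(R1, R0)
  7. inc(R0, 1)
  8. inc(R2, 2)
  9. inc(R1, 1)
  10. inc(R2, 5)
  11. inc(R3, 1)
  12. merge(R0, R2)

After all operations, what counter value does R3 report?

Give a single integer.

Answer: 1

Derivation:
Op 1: merge R3<->R1 -> R3=(0,0,0,0) R1=(0,0,0,0)
Op 2: merge R1<->R0 -> R1=(0,0,0,0) R0=(0,0,0,0)
Op 3: inc R2 by 1 -> R2=(0,0,1,0) value=1
Op 4: inc R1 by 1 -> R1=(0,1,0,0) value=1
Op 5: merge R2<->R1 -> R2=(0,1,1,0) R1=(0,1,1,0)
Op 6: merge R1<->R0 -> R1=(0,1,1,0) R0=(0,1,1,0)
Op 7: inc R0 by 1 -> R0=(1,1,1,0) value=3
Op 8: inc R2 by 2 -> R2=(0,1,3,0) value=4
Op 9: inc R1 by 1 -> R1=(0,2,1,0) value=3
Op 10: inc R2 by 5 -> R2=(0,1,8,0) value=9
Op 11: inc R3 by 1 -> R3=(0,0,0,1) value=1
Op 12: merge R0<->R2 -> R0=(1,1,8,0) R2=(1,1,8,0)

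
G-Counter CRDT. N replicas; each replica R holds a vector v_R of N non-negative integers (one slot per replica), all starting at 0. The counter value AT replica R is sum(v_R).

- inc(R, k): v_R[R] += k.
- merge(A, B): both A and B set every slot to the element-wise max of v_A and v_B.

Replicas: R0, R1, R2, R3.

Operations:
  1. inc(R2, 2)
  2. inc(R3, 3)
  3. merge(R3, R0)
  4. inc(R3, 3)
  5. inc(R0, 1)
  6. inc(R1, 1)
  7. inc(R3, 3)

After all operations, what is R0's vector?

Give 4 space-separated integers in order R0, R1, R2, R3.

Op 1: inc R2 by 2 -> R2=(0,0,2,0) value=2
Op 2: inc R3 by 3 -> R3=(0,0,0,3) value=3
Op 3: merge R3<->R0 -> R3=(0,0,0,3) R0=(0,0,0,3)
Op 4: inc R3 by 3 -> R3=(0,0,0,6) value=6
Op 5: inc R0 by 1 -> R0=(1,0,0,3) value=4
Op 6: inc R1 by 1 -> R1=(0,1,0,0) value=1
Op 7: inc R3 by 3 -> R3=(0,0,0,9) value=9

Answer: 1 0 0 3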